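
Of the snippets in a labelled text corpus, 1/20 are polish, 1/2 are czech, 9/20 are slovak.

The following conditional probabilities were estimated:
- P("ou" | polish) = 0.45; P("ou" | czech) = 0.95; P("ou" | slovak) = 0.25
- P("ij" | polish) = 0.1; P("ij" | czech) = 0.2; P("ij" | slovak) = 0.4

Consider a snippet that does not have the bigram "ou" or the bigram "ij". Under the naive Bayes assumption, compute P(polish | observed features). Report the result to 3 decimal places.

0.100

polish: 0.05 × (1−0.45) × (1−0.1) = 0.02475
czech: 0.5 × (1−0.95) × (1−0.2) = 0.02
slovak: 0.45 × (1−0.25) × (1−0.4) = 0.2025
P(polish | x) = 0.02475 / 0.24725 ≈ 0.100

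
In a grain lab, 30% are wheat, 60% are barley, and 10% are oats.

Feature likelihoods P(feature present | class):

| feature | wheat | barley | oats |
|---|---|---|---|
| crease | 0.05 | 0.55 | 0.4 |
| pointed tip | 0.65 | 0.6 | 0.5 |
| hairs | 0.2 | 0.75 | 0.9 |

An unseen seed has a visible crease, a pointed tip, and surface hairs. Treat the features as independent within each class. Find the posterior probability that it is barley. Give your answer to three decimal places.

0.882

wheat: 0.3 × 0.05 × 0.65 × 0.2 = 0.00195
barley: 0.6 × 0.55 × 0.6 × 0.75 = 0.1485
oats: 0.1 × 0.4 × 0.5 × 0.9 = 0.018
P(barley | x) = 0.1485 / 0.16845 ≈ 0.882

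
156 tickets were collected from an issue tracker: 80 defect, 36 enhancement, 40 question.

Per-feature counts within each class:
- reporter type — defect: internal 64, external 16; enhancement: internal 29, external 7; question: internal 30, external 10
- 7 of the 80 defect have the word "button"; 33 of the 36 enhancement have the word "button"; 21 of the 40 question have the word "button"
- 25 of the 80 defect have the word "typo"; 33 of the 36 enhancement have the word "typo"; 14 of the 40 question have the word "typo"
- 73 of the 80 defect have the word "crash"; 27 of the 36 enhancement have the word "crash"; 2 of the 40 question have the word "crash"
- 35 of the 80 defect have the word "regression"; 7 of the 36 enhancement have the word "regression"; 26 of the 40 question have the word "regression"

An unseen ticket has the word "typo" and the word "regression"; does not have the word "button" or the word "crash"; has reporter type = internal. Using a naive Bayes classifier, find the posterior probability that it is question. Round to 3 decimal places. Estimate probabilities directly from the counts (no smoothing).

0.793

defect: (80/156) × (64/80) × (73/80) × (25/80) × (7/80) × (35/80) ≈ 0.00447842
enhancement: (36/156) × (29/36) × (3/36) × (33/36) × (9/36) × (7/36) ≈ 0.000690302
question: (40/156) × (30/40) × (19/40) × (14/40) × (38/40) × (26/40) = 0.0197421875
P(question | x) = 0.0197421875 / 0.0249109095 ≈ 0.793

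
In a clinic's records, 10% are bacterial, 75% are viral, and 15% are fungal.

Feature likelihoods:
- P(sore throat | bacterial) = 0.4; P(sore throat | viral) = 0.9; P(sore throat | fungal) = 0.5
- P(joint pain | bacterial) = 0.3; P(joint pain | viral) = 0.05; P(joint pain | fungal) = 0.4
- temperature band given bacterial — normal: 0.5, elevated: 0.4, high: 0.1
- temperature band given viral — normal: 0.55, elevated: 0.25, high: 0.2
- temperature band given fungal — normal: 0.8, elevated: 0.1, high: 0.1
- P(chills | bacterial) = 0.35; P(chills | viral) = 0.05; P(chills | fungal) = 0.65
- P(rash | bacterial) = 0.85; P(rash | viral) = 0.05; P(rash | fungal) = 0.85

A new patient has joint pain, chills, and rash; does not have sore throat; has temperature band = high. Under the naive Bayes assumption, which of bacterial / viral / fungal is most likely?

bacterial: 0.1 × (1−0.4) × 0.3 × 0.1 × 0.35 × 0.85 = 0.0005355
viral: 0.75 × (1−0.9) × 0.05 × 0.2 × 0.05 × 0.05 = 0.000001875
fungal: 0.15 × (1−0.5) × 0.4 × 0.1 × 0.65 × 0.85 = 0.0016575
Highest score → fungal.

fungal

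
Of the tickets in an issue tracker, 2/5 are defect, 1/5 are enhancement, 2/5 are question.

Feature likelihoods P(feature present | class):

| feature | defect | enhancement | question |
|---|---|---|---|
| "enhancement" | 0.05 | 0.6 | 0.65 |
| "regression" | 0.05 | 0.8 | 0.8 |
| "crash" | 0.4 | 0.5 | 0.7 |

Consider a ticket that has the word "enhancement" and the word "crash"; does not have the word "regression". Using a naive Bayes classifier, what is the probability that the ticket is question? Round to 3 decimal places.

defect: 0.4 × 0.05 × (1−0.05) × 0.4 = 0.0076
enhancement: 0.2 × 0.6 × (1−0.8) × 0.5 = 0.012
question: 0.4 × 0.65 × (1−0.8) × 0.7 = 0.0364
P(question | x) = 0.0364 / 0.056 ≈ 0.650

0.650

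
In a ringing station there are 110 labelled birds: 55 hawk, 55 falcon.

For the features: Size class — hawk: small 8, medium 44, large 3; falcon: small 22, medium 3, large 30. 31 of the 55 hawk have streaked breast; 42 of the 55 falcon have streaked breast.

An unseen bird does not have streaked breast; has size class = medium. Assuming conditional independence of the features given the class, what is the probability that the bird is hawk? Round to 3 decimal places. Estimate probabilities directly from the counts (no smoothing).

hawk: (55/110) × (44/55) × (24/55) ≈ 0.174545
falcon: (55/110) × (3/55) × (13/55) ≈ 0.00644628
P(hawk | x) = 0.174545 / 0.18099128 ≈ 0.964

0.964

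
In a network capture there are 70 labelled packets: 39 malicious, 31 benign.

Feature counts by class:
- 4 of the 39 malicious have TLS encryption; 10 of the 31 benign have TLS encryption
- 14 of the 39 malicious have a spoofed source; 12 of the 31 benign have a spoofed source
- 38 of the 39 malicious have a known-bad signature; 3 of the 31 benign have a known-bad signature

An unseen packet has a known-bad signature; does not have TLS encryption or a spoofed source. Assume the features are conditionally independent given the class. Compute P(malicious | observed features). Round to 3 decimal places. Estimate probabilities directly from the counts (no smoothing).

0.946

malicious: (39/70) × (35/39) × (25/39) × (38/39) ≈ 0.312295
benign: (31/70) × (21/31) × (19/31) × (3/31) ≈ 0.017794
P(malicious | x) = 0.312295 / 0.330089 ≈ 0.946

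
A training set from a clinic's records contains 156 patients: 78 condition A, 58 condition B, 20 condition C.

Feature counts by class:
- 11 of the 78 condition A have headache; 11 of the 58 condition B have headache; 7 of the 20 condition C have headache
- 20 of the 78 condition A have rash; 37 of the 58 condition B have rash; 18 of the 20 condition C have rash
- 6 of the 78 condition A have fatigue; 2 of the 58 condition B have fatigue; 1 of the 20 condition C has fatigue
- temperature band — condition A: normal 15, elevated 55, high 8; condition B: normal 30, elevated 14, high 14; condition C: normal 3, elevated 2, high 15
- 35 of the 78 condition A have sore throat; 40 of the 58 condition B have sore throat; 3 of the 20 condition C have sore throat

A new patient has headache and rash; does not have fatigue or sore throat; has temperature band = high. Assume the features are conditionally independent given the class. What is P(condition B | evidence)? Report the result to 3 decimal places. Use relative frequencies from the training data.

0.114

condition A: (78/156) × (11/78) × (20/78) × (72/78) × (8/78) × (43/78) ≈ 0.000943649
condition B: (58/156) × (11/58) × (37/58) × (56/58) × (14/58) × (18/58) ≈ 0.00325347
condition C: (20/156) × (7/20) × (18/20) × (19/20) × (15/20) × (17/20) ≈ 0.0244579
P(condition B | x) = 0.00325347 / 0.028655019 ≈ 0.114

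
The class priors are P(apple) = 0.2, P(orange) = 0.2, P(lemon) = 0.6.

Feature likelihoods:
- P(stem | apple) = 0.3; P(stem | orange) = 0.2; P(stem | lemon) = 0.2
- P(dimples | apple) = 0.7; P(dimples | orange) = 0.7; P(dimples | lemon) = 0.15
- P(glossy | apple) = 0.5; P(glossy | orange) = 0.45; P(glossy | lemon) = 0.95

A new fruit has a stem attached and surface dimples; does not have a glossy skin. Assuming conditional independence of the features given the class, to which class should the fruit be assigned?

apple: 0.2 × 0.3 × 0.7 × (1−0.5) = 0.021
orange: 0.2 × 0.2 × 0.7 × (1−0.45) = 0.0154
lemon: 0.6 × 0.2 × 0.15 × (1−0.95) = 0.0009
Highest score → apple.

apple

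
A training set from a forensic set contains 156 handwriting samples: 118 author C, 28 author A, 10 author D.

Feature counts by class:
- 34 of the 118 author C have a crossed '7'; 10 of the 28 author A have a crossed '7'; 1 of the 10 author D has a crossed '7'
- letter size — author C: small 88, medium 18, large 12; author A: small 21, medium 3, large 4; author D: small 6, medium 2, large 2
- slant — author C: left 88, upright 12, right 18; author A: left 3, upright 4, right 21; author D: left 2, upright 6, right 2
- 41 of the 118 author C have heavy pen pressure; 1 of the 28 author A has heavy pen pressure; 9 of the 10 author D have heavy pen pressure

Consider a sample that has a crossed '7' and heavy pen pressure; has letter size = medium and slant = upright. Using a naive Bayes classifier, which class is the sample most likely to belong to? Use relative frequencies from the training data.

author C

author C: (118/156) × (34/118) × (18/118) × (12/118) × (41/118) ≈ 0.00117475
author A: (28/156) × (10/28) × (3/28) × (4/28) × (1/28) ≈ 0.0000350415
author D: (10/156) × (1/10) × (2/10) × (6/10) × (9/10) ≈ 0.000692308
Highest score → author C.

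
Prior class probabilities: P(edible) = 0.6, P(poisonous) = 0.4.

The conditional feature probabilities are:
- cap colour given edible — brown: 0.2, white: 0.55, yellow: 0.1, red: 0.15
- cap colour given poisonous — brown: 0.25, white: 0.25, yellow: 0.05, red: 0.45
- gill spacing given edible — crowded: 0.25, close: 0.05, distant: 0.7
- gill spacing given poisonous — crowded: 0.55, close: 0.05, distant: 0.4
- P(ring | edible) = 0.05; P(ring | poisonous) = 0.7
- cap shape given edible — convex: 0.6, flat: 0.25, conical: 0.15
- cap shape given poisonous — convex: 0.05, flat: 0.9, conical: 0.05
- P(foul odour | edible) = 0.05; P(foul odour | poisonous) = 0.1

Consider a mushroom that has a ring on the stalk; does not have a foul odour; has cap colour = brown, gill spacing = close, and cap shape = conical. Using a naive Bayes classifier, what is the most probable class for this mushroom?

poisonous

edible: 0.6 × 0.2 × 0.05 × 0.05 × 0.15 × (1−0.05) = 0.00004275
poisonous: 0.4 × 0.25 × 0.05 × 0.7 × 0.05 × (1−0.1) = 0.0001575
Highest score → poisonous.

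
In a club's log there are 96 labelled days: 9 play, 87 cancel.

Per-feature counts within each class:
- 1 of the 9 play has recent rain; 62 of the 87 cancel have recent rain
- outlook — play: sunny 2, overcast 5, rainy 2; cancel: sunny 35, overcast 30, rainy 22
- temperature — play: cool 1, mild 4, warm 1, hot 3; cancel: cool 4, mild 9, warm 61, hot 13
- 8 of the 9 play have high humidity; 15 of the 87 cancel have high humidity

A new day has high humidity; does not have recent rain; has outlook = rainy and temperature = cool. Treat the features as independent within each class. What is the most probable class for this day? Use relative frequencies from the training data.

play: (9/96) × (8/9) × (2/9) × (1/9) × (8/9) ≈ 0.00182899
cancel: (87/96) × (25/87) × (22/87) × (4/87) × (15/87) ≈ 0.000522017
Highest score → play.

play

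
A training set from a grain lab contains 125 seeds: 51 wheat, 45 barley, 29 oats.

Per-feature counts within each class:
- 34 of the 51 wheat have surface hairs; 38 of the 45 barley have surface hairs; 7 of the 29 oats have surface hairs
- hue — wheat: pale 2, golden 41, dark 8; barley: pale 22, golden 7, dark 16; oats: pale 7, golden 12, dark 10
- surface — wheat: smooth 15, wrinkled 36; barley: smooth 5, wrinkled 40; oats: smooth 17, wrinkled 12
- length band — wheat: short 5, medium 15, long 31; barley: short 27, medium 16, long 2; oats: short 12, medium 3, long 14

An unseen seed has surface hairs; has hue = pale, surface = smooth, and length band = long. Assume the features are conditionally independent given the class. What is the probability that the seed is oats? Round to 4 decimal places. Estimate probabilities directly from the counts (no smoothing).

wheat: (51/125) × (34/51) × (2/51) × (15/51) × (31/51) ≈ 0.00190696
barley: (45/125) × (38/45) × (22/45) × (5/45) × (2/45) ≈ 0.000733937
oats: (29/125) × (7/29) × (7/29) × (17/29) × (14/29) ≈ 0.00382533
P(oats | x) = 0.00382533 / 0.006466227 ≈ 0.5916

0.5916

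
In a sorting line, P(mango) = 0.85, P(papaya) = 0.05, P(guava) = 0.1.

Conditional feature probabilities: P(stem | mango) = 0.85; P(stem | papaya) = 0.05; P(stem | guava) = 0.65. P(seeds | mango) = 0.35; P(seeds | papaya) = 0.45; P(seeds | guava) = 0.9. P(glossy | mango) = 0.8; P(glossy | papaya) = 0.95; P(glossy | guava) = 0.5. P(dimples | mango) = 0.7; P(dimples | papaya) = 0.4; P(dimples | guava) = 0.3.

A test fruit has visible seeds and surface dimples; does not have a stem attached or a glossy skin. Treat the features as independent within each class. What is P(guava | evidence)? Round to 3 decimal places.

0.414

mango: 0.85 × (1−0.85) × 0.35 × (1−0.8) × 0.7 = 0.0062475
papaya: 0.05 × (1−0.05) × 0.45 × (1−0.95) × 0.4 = 0.0004275
guava: 0.1 × (1−0.65) × 0.9 × (1−0.5) × 0.3 = 0.004725
P(guava | x) = 0.004725 / 0.0114 ≈ 0.414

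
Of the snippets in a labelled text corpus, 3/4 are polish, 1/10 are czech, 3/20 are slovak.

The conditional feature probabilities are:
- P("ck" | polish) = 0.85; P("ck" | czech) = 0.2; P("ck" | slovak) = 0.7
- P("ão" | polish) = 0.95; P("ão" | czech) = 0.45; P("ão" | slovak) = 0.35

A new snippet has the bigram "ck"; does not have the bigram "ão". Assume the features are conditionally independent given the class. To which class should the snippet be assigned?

polish: 0.75 × 0.85 × (1−0.95) = 0.031875
czech: 0.1 × 0.2 × (1−0.45) = 0.011
slovak: 0.15 × 0.7 × (1−0.35) = 0.06825
Highest score → slovak.

slovak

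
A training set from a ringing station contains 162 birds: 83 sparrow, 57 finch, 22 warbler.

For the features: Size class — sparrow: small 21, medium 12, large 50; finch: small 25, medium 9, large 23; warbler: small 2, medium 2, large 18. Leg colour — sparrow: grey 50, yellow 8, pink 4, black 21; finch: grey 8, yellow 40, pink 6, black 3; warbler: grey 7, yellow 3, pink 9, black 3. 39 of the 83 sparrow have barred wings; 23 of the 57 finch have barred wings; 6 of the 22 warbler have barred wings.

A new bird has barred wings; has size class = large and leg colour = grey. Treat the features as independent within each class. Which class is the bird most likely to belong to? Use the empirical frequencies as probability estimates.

sparrow: (83/162) × (50/83) × (50/83) × (39/83) ≈ 0.0873642
finch: (57/162) × (23/57) × (8/57) × (23/57) ≈ 0.00804046
warbler: (22/162) × (18/22) × (7/22) × (6/22) ≈ 0.00964187
Highest score → sparrow.

sparrow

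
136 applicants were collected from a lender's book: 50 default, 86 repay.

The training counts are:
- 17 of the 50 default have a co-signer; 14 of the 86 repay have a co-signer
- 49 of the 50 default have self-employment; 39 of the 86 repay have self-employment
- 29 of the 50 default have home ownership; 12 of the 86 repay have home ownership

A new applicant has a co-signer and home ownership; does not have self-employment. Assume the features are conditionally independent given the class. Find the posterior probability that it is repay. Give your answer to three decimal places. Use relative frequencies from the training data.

default: (50/136) × (17/50) × (1/50) × (29/50) = 0.00145
repay: (86/136) × (14/86) × (47/86) × (12/86) ≈ 0.00785003
P(repay | x) = 0.00785003 / 0.00930003 ≈ 0.844

0.844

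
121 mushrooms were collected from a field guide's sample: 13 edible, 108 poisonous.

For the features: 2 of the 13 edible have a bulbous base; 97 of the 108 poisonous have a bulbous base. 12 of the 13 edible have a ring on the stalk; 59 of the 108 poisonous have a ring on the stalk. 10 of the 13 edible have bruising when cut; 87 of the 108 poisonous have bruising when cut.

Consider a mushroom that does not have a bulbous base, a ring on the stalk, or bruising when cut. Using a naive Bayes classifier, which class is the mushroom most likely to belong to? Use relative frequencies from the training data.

edible: (13/121) × (11/13) × (1/13) × (3/13) ≈ 0.00161377
poisonous: (108/121) × (11/108) × (49/108) × (21/108) ≈ 0.00802001
Highest score → poisonous.

poisonous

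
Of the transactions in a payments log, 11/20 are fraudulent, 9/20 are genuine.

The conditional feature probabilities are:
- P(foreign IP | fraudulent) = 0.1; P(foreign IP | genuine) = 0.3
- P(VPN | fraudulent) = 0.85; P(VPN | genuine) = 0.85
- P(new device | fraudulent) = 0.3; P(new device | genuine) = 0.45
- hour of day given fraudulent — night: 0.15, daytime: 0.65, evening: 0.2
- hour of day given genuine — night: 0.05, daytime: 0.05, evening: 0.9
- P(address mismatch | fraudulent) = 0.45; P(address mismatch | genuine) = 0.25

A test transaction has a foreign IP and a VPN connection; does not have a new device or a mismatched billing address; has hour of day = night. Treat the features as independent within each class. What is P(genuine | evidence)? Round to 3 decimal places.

0.467

fraudulent: 0.55 × 0.1 × 0.85 × (1−0.3) × 0.15 × (1−0.45) = 0.0026998125
genuine: 0.45 × 0.3 × 0.85 × (1−0.45) × 0.05 × (1−0.25) = 0.00236671875
P(genuine | x) = 0.00236671875 / 0.00506653125 ≈ 0.467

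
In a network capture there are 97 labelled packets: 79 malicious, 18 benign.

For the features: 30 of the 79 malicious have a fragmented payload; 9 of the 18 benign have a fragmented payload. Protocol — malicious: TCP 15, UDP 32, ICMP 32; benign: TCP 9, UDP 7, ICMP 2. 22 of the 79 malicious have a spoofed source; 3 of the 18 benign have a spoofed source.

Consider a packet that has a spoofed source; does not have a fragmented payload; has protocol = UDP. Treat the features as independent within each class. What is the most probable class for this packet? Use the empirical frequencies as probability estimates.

malicious

malicious: (79/97) × (49/79) × (32/79) × (22/79) ≈ 0.0569827
benign: (18/97) × (9/18) × (7/18) × (3/18) ≈ 0.00601375
Highest score → malicious.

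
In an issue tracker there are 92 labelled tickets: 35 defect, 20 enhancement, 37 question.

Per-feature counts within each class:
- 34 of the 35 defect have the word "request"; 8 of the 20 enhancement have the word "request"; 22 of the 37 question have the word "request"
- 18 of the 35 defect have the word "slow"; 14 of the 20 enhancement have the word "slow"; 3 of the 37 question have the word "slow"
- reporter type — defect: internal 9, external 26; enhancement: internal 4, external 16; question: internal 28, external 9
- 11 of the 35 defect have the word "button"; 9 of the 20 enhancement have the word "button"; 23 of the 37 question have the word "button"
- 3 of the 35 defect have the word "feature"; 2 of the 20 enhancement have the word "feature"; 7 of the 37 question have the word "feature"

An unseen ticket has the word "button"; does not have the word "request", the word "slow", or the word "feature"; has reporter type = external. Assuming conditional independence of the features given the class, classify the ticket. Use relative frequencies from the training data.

defect: (35/92) × (1/35) × (17/35) × (26/35) × (11/35) × (32/35) ≈ 0.00112695
enhancement: (20/92) × (12/20) × (6/20) × (16/20) × (9/20) × (18/20) ≈ 0.0126783
question: (37/92) × (15/37) × (34/37) × (9/37) × (23/37) × (30/37) ≈ 0.0183682
Highest score → question.

question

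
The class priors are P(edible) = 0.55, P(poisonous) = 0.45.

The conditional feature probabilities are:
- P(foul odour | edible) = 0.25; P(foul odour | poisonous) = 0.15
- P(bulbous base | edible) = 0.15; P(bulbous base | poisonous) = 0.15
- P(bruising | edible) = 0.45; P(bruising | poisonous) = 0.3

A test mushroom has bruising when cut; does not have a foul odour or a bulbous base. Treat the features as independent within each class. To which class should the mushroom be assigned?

edible

edible: 0.55 × (1−0.25) × (1−0.15) × 0.45 = 0.15778125
poisonous: 0.45 × (1−0.15) × (1−0.15) × 0.3 = 0.0975375
Highest score → edible.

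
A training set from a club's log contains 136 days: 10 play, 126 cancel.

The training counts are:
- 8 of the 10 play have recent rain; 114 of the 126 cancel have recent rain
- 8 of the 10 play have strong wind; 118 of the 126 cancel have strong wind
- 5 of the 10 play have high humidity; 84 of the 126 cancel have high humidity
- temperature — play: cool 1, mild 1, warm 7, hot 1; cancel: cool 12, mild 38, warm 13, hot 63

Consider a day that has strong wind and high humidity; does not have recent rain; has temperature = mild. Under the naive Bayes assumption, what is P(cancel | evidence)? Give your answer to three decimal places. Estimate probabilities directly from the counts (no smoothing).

play: (10/136) × (2/10) × (8/10) × (5/10) × (1/10) ≈ 0.000588235
cancel: (126/136) × (12/126) × (118/126) × (84/126) × (38/126) ≈ 0.0166141
P(cancel | x) = 0.0166141 / 0.017202335 ≈ 0.966

0.966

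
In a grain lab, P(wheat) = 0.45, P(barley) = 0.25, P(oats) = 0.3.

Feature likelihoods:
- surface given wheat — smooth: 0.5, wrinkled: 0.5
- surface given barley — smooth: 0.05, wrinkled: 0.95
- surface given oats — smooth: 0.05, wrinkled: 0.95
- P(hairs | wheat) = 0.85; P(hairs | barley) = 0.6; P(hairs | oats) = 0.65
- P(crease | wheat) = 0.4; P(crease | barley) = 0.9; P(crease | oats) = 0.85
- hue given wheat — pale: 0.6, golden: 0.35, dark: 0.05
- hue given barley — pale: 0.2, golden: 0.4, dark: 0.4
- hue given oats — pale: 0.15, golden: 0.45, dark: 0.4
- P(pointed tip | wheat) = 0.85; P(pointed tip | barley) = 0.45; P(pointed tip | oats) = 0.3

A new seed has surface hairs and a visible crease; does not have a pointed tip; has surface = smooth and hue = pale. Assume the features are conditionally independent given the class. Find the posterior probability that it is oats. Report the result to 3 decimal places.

0.102

wheat: 0.45 × 0.5 × 0.85 × 0.4 × 0.6 × (1−0.85) = 0.006885
barley: 0.25 × 0.05 × 0.6 × 0.9 × 0.2 × (1−0.45) = 0.0007425
oats: 0.3 × 0.05 × 0.65 × 0.85 × 0.15 × (1−0.3) = 0.0008701875
P(oats | x) = 0.0008701875 / 0.0084976875 ≈ 0.102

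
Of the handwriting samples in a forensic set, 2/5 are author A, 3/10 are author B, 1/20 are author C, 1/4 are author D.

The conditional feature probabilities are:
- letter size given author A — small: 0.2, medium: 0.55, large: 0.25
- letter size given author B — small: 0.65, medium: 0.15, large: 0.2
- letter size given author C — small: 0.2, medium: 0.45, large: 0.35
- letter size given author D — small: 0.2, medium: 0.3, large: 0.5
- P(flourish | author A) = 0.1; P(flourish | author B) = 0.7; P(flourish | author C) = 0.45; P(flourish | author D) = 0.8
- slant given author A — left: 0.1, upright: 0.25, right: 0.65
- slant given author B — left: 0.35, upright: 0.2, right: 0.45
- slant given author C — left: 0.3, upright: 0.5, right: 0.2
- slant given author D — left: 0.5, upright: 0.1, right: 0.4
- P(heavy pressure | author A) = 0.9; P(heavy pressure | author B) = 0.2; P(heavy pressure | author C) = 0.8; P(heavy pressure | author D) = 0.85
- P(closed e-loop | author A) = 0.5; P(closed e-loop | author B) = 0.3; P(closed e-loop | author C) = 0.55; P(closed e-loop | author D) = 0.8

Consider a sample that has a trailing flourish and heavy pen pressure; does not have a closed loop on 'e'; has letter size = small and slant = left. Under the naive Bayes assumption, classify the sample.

author B

author A: 0.4 × 0.2 × 0.1 × 0.1 × 0.9 × (1−0.5) = 0.00036
author B: 0.3 × 0.65 × 0.7 × 0.35 × 0.2 × (1−0.3) = 0.0066885
author C: 0.05 × 0.2 × 0.45 × 0.3 × 0.8 × (1−0.55) = 0.000486
author D: 0.25 × 0.2 × 0.8 × 0.5 × 0.85 × (1−0.8) = 0.0034
Highest score → author B.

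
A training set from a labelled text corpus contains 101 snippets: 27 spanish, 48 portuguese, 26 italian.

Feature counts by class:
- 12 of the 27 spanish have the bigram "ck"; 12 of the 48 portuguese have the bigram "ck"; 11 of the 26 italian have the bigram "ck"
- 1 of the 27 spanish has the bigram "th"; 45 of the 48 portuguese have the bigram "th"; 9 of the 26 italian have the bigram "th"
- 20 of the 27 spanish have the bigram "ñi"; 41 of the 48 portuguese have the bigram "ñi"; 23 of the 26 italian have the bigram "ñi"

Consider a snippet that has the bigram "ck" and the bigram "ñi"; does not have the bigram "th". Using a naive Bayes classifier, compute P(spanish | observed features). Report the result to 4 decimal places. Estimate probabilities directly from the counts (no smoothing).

spanish: (27/101) × (12/27) × (26/27) × (20/27) ≈ 0.0847492
portuguese: (48/101) × (12/48) × (3/48) × (41/48) ≈ 0.00634282
italian: (26/101) × (11/26) × (17/26) × (23/26) ≈ 0.0629943
P(spanish | x) = 0.0847492 / 0.15408632 ≈ 0.5500

0.5500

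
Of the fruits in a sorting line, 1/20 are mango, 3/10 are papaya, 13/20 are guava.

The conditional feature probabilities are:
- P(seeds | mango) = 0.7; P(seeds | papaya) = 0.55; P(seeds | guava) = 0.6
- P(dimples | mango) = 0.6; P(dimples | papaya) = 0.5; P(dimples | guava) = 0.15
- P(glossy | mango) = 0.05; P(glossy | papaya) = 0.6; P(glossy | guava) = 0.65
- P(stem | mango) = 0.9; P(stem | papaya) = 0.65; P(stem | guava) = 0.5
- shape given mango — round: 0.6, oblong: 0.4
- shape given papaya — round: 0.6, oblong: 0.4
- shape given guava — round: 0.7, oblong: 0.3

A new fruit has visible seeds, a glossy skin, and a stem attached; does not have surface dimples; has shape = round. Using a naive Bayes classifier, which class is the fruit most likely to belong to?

guava

mango: 0.05 × 0.7 × (1−0.6) × 0.05 × 0.9 × 0.6 = 0.000378
papaya: 0.3 × 0.55 × (1−0.5) × 0.6 × 0.65 × 0.6 = 0.019305
guava: 0.65 × 0.6 × (1−0.15) × 0.65 × 0.5 × 0.7 = 0.07541625
Highest score → guava.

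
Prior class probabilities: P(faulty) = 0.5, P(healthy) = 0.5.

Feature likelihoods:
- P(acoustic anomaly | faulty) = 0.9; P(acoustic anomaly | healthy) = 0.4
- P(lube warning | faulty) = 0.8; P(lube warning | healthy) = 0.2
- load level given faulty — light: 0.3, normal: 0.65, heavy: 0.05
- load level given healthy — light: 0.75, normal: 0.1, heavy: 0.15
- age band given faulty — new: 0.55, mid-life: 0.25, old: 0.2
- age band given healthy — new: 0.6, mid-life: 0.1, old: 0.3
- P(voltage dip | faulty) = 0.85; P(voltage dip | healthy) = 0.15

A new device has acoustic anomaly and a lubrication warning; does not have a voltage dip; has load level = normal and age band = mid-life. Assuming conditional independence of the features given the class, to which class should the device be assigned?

faulty: 0.5 × 0.9 × 0.8 × 0.65 × 0.25 × (1−0.85) = 0.008775
healthy: 0.5 × 0.4 × 0.2 × 0.1 × 0.1 × (1−0.15) = 0.00034
Highest score → faulty.

faulty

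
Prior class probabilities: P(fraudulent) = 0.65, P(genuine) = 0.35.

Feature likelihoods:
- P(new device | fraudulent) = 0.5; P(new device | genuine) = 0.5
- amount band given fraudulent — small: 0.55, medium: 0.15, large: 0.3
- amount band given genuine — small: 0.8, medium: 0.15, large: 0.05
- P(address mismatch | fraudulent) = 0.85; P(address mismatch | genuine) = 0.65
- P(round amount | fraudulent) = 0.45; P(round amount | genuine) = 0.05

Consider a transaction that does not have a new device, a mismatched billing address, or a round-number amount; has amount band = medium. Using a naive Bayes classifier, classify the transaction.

fraudulent: 0.65 × (1−0.5) × 0.15 × (1−0.85) × (1−0.45) = 0.004021875
genuine: 0.35 × (1−0.5) × 0.15 × (1−0.65) × (1−0.05) = 0.008728125
Highest score → genuine.

genuine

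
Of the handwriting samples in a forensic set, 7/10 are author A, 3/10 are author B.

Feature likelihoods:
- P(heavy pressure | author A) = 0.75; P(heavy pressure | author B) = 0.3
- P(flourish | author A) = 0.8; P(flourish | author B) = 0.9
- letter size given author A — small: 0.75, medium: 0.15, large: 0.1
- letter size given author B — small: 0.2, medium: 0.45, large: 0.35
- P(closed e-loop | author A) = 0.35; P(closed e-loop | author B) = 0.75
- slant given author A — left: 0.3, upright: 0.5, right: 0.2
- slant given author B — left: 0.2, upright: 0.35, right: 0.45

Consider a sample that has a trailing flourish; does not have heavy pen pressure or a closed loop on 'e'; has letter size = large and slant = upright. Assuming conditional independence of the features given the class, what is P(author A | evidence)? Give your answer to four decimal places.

0.4401

author A: 0.7 × (1−0.75) × 0.8 × 0.1 × (1−0.35) × 0.5 = 0.00455
author B: 0.3 × (1−0.3) × 0.9 × 0.35 × (1−0.75) × 0.35 = 0.005788125
P(author A | x) = 0.00455 / 0.010338125 ≈ 0.4401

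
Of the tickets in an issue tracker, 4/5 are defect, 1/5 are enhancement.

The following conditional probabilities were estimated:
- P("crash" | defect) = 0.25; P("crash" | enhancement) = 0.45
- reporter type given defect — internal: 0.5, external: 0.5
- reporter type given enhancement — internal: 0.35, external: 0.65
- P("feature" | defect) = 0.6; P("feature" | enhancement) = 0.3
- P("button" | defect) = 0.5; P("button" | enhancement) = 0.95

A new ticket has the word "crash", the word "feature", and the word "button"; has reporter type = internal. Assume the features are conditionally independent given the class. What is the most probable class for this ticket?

defect

defect: 0.8 × 0.25 × 0.5 × 0.6 × 0.5 = 0.03
enhancement: 0.2 × 0.45 × 0.35 × 0.3 × 0.95 = 0.0089775
Highest score → defect.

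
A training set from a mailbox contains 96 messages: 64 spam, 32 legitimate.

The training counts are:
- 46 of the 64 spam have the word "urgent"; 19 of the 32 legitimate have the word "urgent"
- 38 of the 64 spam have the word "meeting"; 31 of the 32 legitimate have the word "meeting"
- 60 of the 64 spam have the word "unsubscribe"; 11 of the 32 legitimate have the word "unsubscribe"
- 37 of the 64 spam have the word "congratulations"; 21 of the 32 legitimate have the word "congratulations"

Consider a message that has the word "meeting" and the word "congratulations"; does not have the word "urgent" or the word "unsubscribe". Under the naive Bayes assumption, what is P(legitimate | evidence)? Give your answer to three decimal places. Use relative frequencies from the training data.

0.934

spam: (64/96) × (18/64) × (38/64) × (4/64) × (37/64) = 0.0040225982666015625
legitimate: (32/96) × (13/32) × (31/32) × (21/32) × (21/32) = 0.05649662017822265625
P(legitimate | x) = 0.05649662017822265625 / 0.06051921844482421875 ≈ 0.934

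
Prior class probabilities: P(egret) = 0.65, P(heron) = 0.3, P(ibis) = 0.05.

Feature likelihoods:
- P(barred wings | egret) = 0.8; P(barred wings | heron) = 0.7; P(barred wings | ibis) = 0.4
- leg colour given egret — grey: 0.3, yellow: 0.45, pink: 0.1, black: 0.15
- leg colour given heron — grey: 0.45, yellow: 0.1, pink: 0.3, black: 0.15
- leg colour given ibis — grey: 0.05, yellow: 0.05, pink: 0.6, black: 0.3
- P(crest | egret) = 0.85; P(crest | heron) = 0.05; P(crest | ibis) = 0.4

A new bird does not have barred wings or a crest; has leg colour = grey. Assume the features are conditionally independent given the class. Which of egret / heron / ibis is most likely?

egret: 0.65 × (1−0.8) × 0.3 × (1−0.85) = 0.00585
heron: 0.3 × (1−0.7) × 0.45 × (1−0.05) = 0.038475
ibis: 0.05 × (1−0.4) × 0.05 × (1−0.4) = 0.0009
Highest score → heron.

heron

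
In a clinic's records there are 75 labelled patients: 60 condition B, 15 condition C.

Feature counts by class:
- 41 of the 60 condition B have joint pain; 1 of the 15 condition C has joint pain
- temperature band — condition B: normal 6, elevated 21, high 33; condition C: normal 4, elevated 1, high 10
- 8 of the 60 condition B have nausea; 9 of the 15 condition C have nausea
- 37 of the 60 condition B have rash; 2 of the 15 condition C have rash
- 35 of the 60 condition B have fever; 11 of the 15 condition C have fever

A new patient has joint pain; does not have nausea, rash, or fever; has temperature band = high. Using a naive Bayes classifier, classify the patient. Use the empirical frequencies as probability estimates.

condition B

condition B: (60/75) × (41/60) × (33/60) × (52/60) × (23/60) × (25/60) ≈ 0.0416201
condition C: (15/75) × (1/15) × (10/15) × (6/15) × (13/15) × (4/15) ≈ 0.000821728
Highest score → condition B.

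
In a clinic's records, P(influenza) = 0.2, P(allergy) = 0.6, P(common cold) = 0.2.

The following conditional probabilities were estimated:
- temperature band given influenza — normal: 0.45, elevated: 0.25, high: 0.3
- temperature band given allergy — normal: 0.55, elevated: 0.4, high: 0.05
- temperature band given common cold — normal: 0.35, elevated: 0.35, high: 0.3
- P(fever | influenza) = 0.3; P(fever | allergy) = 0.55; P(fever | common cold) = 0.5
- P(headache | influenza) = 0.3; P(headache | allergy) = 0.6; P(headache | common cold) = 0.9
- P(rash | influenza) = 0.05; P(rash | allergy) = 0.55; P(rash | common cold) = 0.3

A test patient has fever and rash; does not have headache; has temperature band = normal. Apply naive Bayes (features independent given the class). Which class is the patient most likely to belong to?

influenza: 0.2 × 0.45 × 0.3 × (1−0.3) × 0.05 = 0.000945
allergy: 0.6 × 0.55 × 0.55 × (1−0.6) × 0.55 = 0.03993
common cold: 0.2 × 0.35 × 0.5 × (1−0.9) × 0.3 = 0.00105
Highest score → allergy.

allergy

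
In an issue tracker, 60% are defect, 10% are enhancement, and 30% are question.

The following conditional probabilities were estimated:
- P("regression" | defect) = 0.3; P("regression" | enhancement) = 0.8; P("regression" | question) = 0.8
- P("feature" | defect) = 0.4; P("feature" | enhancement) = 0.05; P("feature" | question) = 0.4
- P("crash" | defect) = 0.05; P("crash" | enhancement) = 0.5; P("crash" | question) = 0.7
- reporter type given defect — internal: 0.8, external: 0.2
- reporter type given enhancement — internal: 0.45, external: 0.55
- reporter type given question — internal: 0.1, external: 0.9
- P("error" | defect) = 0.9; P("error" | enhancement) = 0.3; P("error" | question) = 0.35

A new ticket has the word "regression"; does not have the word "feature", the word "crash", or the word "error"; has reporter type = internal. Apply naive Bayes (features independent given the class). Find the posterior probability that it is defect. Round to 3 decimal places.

0.357

defect: 0.6 × 0.3 × (1−0.4) × (1−0.05) × 0.8 × (1−0.9) = 0.008208
enhancement: 0.1 × 0.8 × (1−0.05) × (1−0.5) × 0.45 × (1−0.3) = 0.01197
question: 0.3 × 0.8 × (1−0.4) × (1−0.7) × 0.1 × (1−0.35) = 0.002808
P(defect | x) = 0.008208 / 0.022986 ≈ 0.357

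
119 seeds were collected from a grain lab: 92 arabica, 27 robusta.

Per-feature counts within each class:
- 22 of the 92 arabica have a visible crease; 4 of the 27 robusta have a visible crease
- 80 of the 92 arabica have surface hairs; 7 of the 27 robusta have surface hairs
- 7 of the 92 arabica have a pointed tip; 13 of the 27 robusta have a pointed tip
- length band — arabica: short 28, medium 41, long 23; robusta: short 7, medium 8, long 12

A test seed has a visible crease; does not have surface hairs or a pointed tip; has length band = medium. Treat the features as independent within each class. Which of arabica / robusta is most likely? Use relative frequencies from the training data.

arabica

arabica: (92/119) × (22/92) × (12/92) × (85/92) × (41/92) ≈ 0.00992879
robusta: (27/119) × (4/27) × (20/27) × (14/27) × (8/27) ≈ 0.00382534
Highest score → arabica.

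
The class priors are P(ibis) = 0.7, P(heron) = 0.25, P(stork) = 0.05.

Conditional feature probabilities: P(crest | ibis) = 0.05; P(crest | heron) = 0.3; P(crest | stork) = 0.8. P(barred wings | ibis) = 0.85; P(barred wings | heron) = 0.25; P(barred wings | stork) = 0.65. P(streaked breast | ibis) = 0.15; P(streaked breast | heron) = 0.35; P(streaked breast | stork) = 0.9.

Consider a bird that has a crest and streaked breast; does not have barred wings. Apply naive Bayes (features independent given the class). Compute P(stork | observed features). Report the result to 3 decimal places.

0.381

ibis: 0.7 × 0.05 × (1−0.85) × 0.15 = 0.0007875
heron: 0.25 × 0.3 × (1−0.25) × 0.35 = 0.0196875
stork: 0.05 × 0.8 × (1−0.65) × 0.9 = 0.0126
P(stork | x) = 0.0126 / 0.033075 ≈ 0.381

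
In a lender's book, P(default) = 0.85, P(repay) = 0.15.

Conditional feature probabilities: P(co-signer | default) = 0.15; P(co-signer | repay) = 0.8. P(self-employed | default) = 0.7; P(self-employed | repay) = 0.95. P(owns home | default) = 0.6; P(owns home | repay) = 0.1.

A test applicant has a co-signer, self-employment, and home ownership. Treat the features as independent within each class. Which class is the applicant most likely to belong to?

default: 0.85 × 0.15 × 0.7 × 0.6 = 0.05355
repay: 0.15 × 0.8 × 0.95 × 0.1 = 0.0114
Highest score → default.

default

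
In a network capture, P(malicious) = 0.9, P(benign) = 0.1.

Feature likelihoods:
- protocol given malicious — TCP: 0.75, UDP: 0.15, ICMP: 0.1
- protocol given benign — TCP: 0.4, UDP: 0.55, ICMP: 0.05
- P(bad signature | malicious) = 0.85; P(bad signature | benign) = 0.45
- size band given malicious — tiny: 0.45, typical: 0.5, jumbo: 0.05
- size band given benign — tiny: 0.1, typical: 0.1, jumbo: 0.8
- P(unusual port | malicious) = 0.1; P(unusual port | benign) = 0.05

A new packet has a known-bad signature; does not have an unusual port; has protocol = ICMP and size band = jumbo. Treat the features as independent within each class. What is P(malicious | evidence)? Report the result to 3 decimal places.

malicious: 0.9 × 0.1 × 0.85 × 0.05 × (1−0.1) = 0.0034425
benign: 0.1 × 0.05 × 0.45 × 0.8 × (1−0.05) = 0.00171
P(malicious | x) = 0.0034425 / 0.0051525 ≈ 0.668

0.668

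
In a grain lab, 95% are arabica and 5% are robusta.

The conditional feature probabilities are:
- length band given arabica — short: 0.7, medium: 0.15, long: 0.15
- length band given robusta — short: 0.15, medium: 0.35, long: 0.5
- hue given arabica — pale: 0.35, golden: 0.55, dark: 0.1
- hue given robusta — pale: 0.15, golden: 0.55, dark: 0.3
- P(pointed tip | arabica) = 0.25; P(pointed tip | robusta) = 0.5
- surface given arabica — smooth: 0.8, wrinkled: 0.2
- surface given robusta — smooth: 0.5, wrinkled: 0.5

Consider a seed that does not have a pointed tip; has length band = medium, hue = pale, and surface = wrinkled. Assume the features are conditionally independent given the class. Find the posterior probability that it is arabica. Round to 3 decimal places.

arabica: 0.95 × 0.15 × 0.35 × (1−0.25) × 0.2 = 0.00748125
robusta: 0.05 × 0.35 × 0.15 × (1−0.5) × 0.5 = 0.00065625
P(arabica | x) = 0.00748125 / 0.0081375 ≈ 0.919

0.919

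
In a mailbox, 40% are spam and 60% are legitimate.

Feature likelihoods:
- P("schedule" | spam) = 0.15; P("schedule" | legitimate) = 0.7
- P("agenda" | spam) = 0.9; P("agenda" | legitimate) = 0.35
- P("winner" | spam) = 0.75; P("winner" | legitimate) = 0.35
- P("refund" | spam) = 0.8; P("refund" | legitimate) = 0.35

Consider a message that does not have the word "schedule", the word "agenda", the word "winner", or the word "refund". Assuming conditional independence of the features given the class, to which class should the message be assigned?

spam: 0.4 × (1−0.15) × (1−0.9) × (1−0.75) × (1−0.8) = 0.0017
legitimate: 0.6 × (1−0.7) × (1−0.35) × (1−0.35) × (1−0.35) = 0.0494325
Highest score → legitimate.

legitimate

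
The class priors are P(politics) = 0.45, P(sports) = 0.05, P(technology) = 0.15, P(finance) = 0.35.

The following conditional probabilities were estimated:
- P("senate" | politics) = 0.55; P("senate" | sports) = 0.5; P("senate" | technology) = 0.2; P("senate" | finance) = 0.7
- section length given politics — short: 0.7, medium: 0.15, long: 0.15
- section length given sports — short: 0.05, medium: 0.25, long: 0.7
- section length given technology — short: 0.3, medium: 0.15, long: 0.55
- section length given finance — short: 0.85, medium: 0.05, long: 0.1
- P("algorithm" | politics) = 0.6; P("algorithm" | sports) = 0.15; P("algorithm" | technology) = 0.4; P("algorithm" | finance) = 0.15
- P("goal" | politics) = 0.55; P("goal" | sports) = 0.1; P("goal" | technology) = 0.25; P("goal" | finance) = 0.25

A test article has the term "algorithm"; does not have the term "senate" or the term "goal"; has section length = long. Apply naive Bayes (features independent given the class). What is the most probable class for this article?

politics: 0.45 × (1−0.55) × 0.15 × 0.6 × (1−0.55) = 0.00820125
sports: 0.05 × (1−0.5) × 0.7 × 0.15 × (1−0.1) = 0.0023625
technology: 0.15 × (1−0.2) × 0.55 × 0.4 × (1−0.25) = 0.0198
finance: 0.35 × (1−0.7) × 0.1 × 0.15 × (1−0.25) = 0.00118125
Highest score → technology.

technology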